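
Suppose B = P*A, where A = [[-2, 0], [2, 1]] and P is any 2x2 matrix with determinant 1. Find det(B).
-2

By the multiplicative property of determinants, det(B) = det(P*A) = det(P) * det(A) = det(A),
so the determinant is invariant under multiplication by any determinant-1 matrix; we just need det(A).

det(A) = (-2)(1) - (0)(2) = -2 - 0 = -2

Therefore det(B) = 1 * (-2) = -2.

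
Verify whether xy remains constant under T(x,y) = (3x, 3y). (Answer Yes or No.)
No

Substitute T(x,y) = (3x, 3y) into the expression and compare with the original.

Original: xy
After applying T: (3x)(3y) = 9xy

This differs from the original xy (difference: 8xy), so the expression is NOT invariant.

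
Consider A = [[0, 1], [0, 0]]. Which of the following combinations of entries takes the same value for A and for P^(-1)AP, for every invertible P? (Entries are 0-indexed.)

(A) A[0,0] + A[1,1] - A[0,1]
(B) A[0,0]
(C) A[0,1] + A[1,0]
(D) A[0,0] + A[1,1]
D

A[0,0] + A[1,1] is the trace of A. By the cyclic property of the trace, tr(P^(-1)AP) = tr(APP^(-1)) = tr(A), so it is the same for every matrix similar to A.

The other combinations are not similarity invariants. For example, take P = [[1, 1], [1, 2]] (det P = 1), so P^(-1) = [[2, -1], [-1, 1]] and
B = P^(-1)AP = [[2, 4], [-1, -2]].
Evaluating each option on A and on B:
(A) A[0,0] + A[1,1] - A[0,1]: -1 for A, -4 for B -> changes
(B) A[0,0]: 0 for A, 2 for B -> changes
(C) A[0,1] + A[1,0]: 1 for A, 3 for B -> changes
(D) A[0,0] + A[1,1]: 0 for A, 0 for B -> unchanged

Only (D) A[0,0] + A[1,1] = 0 survives (and it does so for every P, not just this one), so it is the invariant.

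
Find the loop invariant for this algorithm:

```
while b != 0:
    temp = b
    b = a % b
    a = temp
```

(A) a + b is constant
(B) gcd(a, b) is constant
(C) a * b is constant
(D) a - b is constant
B

A loop invariant must hold before the first iteration and be re-established by every execution of the body.

(B) gcd(a, b) is constant: One iteration replaces (a, b) by (b, a mod b). Since a mod b = a - q*b for an integer q, any common divisor of a and b divides b and a mod b, and conversely; hence gcd(b, a mod b) = gcd(a, b). For instance (30, 9) -> (9, 3) keeps gcd = 3. At exit b = 0 and a = gcd of the original inputs.

The other options fail:
(A) a + b is constant: e.g. (a, b) = (30, 9) -> (9, 3): the sum goes from 39 to 12.
(C) a * b is constant: e.g. (a, b) = (30, 9) -> (9, 3): the product goes from 270 to 27.
(D) a - b is constant: e.g. (a, b) = (30, 9) -> (9, 3): the difference goes from 21 to 6.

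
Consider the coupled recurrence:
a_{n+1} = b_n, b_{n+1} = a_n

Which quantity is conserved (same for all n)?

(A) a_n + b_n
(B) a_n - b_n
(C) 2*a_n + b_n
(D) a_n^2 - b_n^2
A

Replace a_n by a_{n+1} = b_n and b_n by b_{n+1} = a_n in each option and simplify:
(A) a_n + b_n  ->  (b_n) + (a_n) = a_n + b_n   [conserved]
(B) a_n - b_n  ->  (b_n) - (a_n) = -a_n + b_n   [not conserved]
(C) 2*a_n + b_n  ->  2*(b_n) + (a_n) = a_n + 2*b_n   [not conserved]
(D) a_n^2 - b_n^2  ->  (b_n)^2 - (a_n)^2 = -a_n^2 + b_n^2   [not conserved]

Only (A) a_n + b_n returns to itself after one step, so it is the conserved quantity.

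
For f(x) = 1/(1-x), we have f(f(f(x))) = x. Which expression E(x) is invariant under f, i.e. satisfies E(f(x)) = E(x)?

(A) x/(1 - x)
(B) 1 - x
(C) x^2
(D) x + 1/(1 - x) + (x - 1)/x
D

Replace x by f(x) = 1/(1 - x) in each option and simplify. As a quick numerical cross-check, also compare E(5) with E(f(5)) = E(-1/4).

(A) x/(1 - x)  ->  (1/(1 - x))/(1 - (1/(1 - x))) = -1/x; check: E(5) = -5/4 but E(-1/4) = -1/5.   [not invariant]
(B) 1 - x  ->  1 - (1/(1 - x)) = x/(x - 1); check: E(5) = -4 but E(-1/4) = 5/4.   [not invariant]
(C) x^2  ->  (1/(1 - x))^2 = (x - 1)^(-2); check: E(5) = 25 but E(-1/4) = 1/16.   [not invariant]
(D) x + 1/(1 - x) + (x - 1)/x  ->  (1/(1 - x)) + 1/(1 - (1/(1 - x))) + ((1/(1 - x)) - 1)/(1/(1 - x)), which simplifies back to x + 1/(1 - x) + (x - 1)/x; check: E(5) = 111/20, E(-1/4) = 111/20.   [invariant]

Only (D) is unchanged. Indeed f(f(x)) = 1/(1 - 1/(1-x)) = (1-x)/(-x) = (x-1)/x, so E(x) = x + f(x) + f(f(x)) is the sum over the whole 3-cycle; applying f just permutes the three terms cyclically (x -> f(x) -> f(f(x)) -> x), leaving the sum unchanged.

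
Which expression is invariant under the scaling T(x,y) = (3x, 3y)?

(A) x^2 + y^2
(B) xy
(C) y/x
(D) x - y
C

Under the uniform scaling T(x,y) = (3x, 3y):
Substitute the transformed coordinates into each option and compare with the original:
(A) x^2 + y^2  ->  (3x)^2 + (3y)^2 = 9x^2 + 9y^2   [differs from x^2 + y^2: not invariant]
(B) xy  ->  (3x)(3y) = 9xy   [differs from xy: not invariant]
(C) y/x  ->  (3y)/(3x) = y/x   [equals y/x: invariant]
(D) x - y  ->  (3x) - (3y) = 3x - 3y   [differs from x - y: not invariant]

Only option (C), y/x, is unchanged by the transformation.
The common factor 3 cancels in a ratio of coordinates, while sums, products and sums of squares pick up factors of 3 or 9.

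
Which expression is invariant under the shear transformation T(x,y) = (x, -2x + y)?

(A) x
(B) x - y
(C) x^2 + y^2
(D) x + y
A

Under the shear T(x,y) = (x, -2x + y):
Substitute the transformed coordinates into each option and compare with the original:
(A) x  ->  (x) = x   [equals x: invariant]
(B) x - y  ->  (x) - (-2x + y) = 3x - y   [differs from x - y: not invariant]
(C) x^2 + y^2  ->  (x)^2 + (-2x + y)^2 = 5x^2 - 4xy + y^2   [differs from x^2 + y^2: not invariant]
(D) x + y  ->  (x) + (-2x + y) = -x + y   [differs from x + y: not invariant]

Only option (A), x, is unchanged by the transformation.
A vertical shear moves points parallel to the y-axis, so the x-coordinate (and any function of x alone) is unchanged.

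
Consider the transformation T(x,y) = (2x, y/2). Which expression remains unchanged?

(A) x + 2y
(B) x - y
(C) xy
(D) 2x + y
C

An expression E(x,y) is invariant under T if E(T(x,y)) = E(x,y). Here T(x,y) = (2x, y/2).
Substitute the transformed coordinates into each option and compare with the original:
(A) x + 2y  ->  (2x) + 2(y/2) = 2x + y   [differs from x + 2y: not invariant]
(B) x - y  ->  (2x) - (y/2) = 2x - y/2   [differs from x - y: not invariant]
(C) xy  ->  (2x)(y/2) = xy   [equals xy: invariant]
(D) 2x + y  ->  2(2x) + (y/2) = 4x + y/2   [differs from 2x + y: not invariant]

Only option (C), xy, is unchanged by the transformation.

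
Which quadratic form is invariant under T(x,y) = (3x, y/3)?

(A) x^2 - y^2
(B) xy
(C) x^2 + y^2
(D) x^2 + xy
B

T multiplies x by 3 and divides y by 3.
Substitute the transformed coordinates into each option and compare with the original:
(A) x^2 - y^2  ->  (3x)^2 - (y/3)^2 = 9x^2 - y^2/9   [differs from x^2 - y^2: not invariant]
(B) xy  ->  (3x)(y/3) = xy   [equals xy: invariant]
(C) x^2 + y^2  ->  (3x)^2 + (y/3)^2 = 9x^2 + y^2/9   [differs from x^2 + y^2: not invariant]
(D) x^2 + xy  ->  (3x)^2 + (3x)(y/3) = 9x^2 + xy   [differs from x^2 + xy: not invariant]

Only option (B), xy, is unchanged by the transformation.
The factors 3 and 1/3 cancel only in the pure product xy.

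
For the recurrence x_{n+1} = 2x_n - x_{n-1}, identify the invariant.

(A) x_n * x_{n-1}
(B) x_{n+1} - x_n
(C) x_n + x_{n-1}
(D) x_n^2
B

For the recurrence x_{n+1} = 2x_n - x_{n-1}:

If x_{n+1} = 2x_n - x_{n-1}, then:
x_{n+1} - x_n = x_n - x_{n-1}
The first difference is constant throughout the sequence.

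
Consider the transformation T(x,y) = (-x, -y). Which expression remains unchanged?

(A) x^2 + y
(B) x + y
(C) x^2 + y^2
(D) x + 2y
C

An expression E(x,y) is invariant under T if E(T(x,y)) = E(x,y). Here T(x,y) = (-x, -y).
Substitute the transformed coordinates into each option and compare with the original:
(A) x^2 + y  ->  (-x)^2 + (-y) = x^2 - y   [differs from x^2 + y: not invariant]
(B) x + y  ->  (-x) + (-y) = -x - y   [differs from x + y: not invariant]
(C) x^2 + y^2  ->  (-x)^2 + (-y)^2 = x^2 + y^2   [equals x^2 + y^2: invariant]
(D) x + 2y  ->  (-x) + 2(-y) = -x - 2y   [differs from x + 2y: not invariant]

Only option (C), x^2 + y^2, is unchanged by the transformation.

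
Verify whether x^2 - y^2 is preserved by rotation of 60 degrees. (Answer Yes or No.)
No

Applying rotation by 60 degrees: x' = x*cos(60 degrees) - y*sin(60 degrees) = x/2 - sqrt(3)y/2, y' = x*sin(60 degrees) + y*cos(60 degrees) = sqrt(3)x/2 + y/2

Substituting into x^2 - y^2:
(x/2 - sqrt(3)y/2)^2 - (sqrt(3)x/2 + y/2)^2
= -x^2/2 - sqrt(3)xy + y^2/2

This differs from the original expression x^2 - y^2, so it is NOT invariant.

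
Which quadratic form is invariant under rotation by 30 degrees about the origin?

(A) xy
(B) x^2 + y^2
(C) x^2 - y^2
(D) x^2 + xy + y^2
B

Rotation by 30 degrees sends (x, y) to (sqrt(3)x/2 - y/2, x/2 + sqrt(3)y/2).
Substitute the transformed coordinates into each option and compare with the original:
(A) xy  ->  (sqrt(3)x/2 - y/2)(x/2 + sqrt(3)y/2) = sqrt(3)x^2/4 + xy/2 - sqrt(3)y^2/4   [differs from xy: not invariant]
(B) x^2 + y^2  ->  (sqrt(3)x/2 - y/2)^2 + (x/2 + sqrt(3)y/2)^2 = x^2 + y^2   [equals x^2 + y^2: invariant]
(C) x^2 - y^2  ->  (sqrt(3)x/2 - y/2)^2 - (x/2 + sqrt(3)y/2)^2 = x^2/2 - sqrt(3)xy - y^2/2   [differs from x^2 - y^2: not invariant]
(D) x^2 + xy + y^2  ->  (sqrt(3)x/2 - y/2)^2 + (sqrt(3)x/2 - y/2)(x/2 + sqrt(3)y/2) + (x/2 + sqrt(3)y/2)^2 = sqrt(3)x^2/4 + x^2 + xy/2 - sqrt(3)y^2/4 + y^2   [differs from x^2 + xy + y^2: not invariant]

Only option (B), x^2 + y^2, is unchanged by the transformation.
x^2 + y^2 is the squared distance from the origin, which rotations preserve.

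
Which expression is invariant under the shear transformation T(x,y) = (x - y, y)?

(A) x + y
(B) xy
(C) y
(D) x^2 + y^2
C

Under the shear T(x,y) = (x - y, y):
Substitute the transformed coordinates into each option and compare with the original:
(A) x + y  ->  (x - y) + (y) = x   [differs from x + y: not invariant]
(B) xy  ->  (x - y)(y) = xy - y^2   [differs from xy: not invariant]
(C) y  ->  (y) = y   [equals y: invariant]
(D) x^2 + y^2  ->  (x - y)^2 + (y)^2 = x^2 - 2xy + 2y^2   [differs from x^2 + y^2: not invariant]

Only option (C), y, is unchanged by the transformation.
A horizontal shear moves points parallel to the x-axis, so the y-coordinate (and any function of y alone) is unchanged.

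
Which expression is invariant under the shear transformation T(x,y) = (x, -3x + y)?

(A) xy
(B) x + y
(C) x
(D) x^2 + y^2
C

Under the shear T(x,y) = (x, -3x + y):
Substitute the transformed coordinates into each option and compare with the original:
(A) xy  ->  (x)(-3x + y) = -3x^2 + xy   [differs from xy: not invariant]
(B) x + y  ->  (x) + (-3x + y) = -2x + y   [differs from x + y: not invariant]
(C) x  ->  (x) = x   [equals x: invariant]
(D) x^2 + y^2  ->  (x)^2 + (-3x + y)^2 = 10x^2 - 6xy + y^2   [differs from x^2 + y^2: not invariant]

Only option (C), x, is unchanged by the transformation.
A vertical shear moves points parallel to the y-axis, so the x-coordinate (and any function of x alone) is unchanged.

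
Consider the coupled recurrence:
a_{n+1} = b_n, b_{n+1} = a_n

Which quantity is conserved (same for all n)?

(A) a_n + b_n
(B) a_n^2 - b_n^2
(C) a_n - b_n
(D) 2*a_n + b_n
A

Replace a_n by a_{n+1} = b_n and b_n by b_{n+1} = a_n in each option and simplify:
(A) a_n + b_n  ->  (b_n) + (a_n) = a_n + b_n   [conserved]
(B) a_n^2 - b_n^2  ->  (b_n)^2 - (a_n)^2 = -a_n^2 + b_n^2   [not conserved]
(C) a_n - b_n  ->  (b_n) - (a_n) = -a_n + b_n   [not conserved]
(D) 2*a_n + b_n  ->  2*(b_n) + (a_n) = a_n + 2*b_n   [not conserved]

Only (A) a_n + b_n returns to itself after one step, so it is the conserved quantity.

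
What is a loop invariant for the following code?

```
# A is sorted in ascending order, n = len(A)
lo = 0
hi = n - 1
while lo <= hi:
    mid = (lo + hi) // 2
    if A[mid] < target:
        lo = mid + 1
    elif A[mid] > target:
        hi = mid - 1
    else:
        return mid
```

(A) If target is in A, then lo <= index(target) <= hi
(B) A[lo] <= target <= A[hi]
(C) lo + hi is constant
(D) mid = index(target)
A

A loop invariant must hold before the first iteration and be re-established by every execution of the body.

(A) If target is in A, then lo <= index(target) <= hi: Before the loop [lo, hi] = [0, n-1] covers every index. When A[mid] < target, sortedness puts target strictly to the right of mid, so setting lo = mid + 1 keeps index(target) in [lo, hi]; symmetrically for hi = mid - 1. Hence 'if target is in A then lo <= index(target) <= hi' holds after every iteration, and when lo > hi it proves target is absent.

The other options fail:
(B) A[lo] <= target <= A[hi]: fails when target is not in A (e.g. target < A[0] already violates it before the loop), so it is not maintained in general.
(C) lo + hi is constant: each iteration moves exactly one of lo, hi, so lo + hi changes (e.g. 0 + (n-1) becomes (mid+1) + (n-1)).
(D) mid = index(target): mid is just the current probe; it equals index(target) only on the iteration that returns.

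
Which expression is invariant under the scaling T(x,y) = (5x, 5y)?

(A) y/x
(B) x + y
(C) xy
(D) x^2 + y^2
A

Under the uniform scaling T(x,y) = (5x, 5y):
Substitute the transformed coordinates into each option and compare with the original:
(A) y/x  ->  (5y)/(5x) = y/x   [equals y/x: invariant]
(B) x + y  ->  (5x) + (5y) = 5x + 5y   [differs from x + y: not invariant]
(C) xy  ->  (5x)(5y) = 25xy   [differs from xy: not invariant]
(D) x^2 + y^2  ->  (5x)^2 + (5y)^2 = 25x^2 + 25y^2   [differs from x^2 + y^2: not invariant]

Only option (A), y/x, is unchanged by the transformation.
The common factor 5 cancels in a ratio of coordinates, while sums, products and sums of squares pick up factors of 5 or 25.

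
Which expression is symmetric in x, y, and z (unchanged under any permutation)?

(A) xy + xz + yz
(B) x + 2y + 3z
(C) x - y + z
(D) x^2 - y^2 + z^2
A

A symmetric expression is unchanged when the variables are permuted; here the transformation to test is the swap (x, y) -> (y, x).
A symmetric expression must survive every permutation; the single swap x <-> y already eliminates the distractors, and the keyed expression is also unchanged by x <-> z and y <-> z (each variable enters it in exactly the same way).
Substitute the transformed coordinates into each option and compare with the original:
(A) xy + xz + yz  ->  (y)(x) + (y)z + (x)z = xy + xz + yz   [equals xy + xz + yz: invariant]
(B) x + 2y + 3z  ->  (y) + 2(x) + 3z = 2x + y + 3z   [differs from x + 2y + 3z: not invariant]
(C) x - y + z  ->  (y) - (x) + z = -x + y + z   [differs from x - y + z: not invariant]
(D) x^2 - y^2 + z^2  ->  (y)^2 - (x)^2 + z^2 = -x^2 + y^2 + z^2   [differs from x^2 - y^2 + z^2: not invariant]

Only option (A), xy + xz + yz, is unchanged by the transformation.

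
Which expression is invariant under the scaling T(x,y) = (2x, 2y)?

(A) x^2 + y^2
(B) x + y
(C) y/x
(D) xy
C

Under the uniform scaling T(x,y) = (2x, 2y):
Substitute the transformed coordinates into each option and compare with the original:
(A) x^2 + y^2  ->  (2x)^2 + (2y)^2 = 4x^2 + 4y^2   [differs from x^2 + y^2: not invariant]
(B) x + y  ->  (2x) + (2y) = 2x + 2y   [differs from x + y: not invariant]
(C) y/x  ->  (2y)/(2x) = y/x   [equals y/x: invariant]
(D) xy  ->  (2x)(2y) = 4xy   [differs from xy: not invariant]

Only option (C), y/x, is unchanged by the transformation.
The common factor 2 cancels in a ratio of coordinates, while sums, products and sums of squares pick up factors of 2 or 4.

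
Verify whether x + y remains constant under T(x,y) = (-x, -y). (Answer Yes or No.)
No

Substitute T(x,y) = (-x, -y) into the expression and compare with the original.

Original: x + y
After applying T: (-x) + (-y) = -x - y

This differs from the original x + y (difference: -2x - 2y), so the expression is NOT invariant.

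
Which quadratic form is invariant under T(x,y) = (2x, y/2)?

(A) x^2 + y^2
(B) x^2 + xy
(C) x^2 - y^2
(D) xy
D

T multiplies x by 2 and divides y by 2.
Substitute the transformed coordinates into each option and compare with the original:
(A) x^2 + y^2  ->  (2x)^2 + (y/2)^2 = 4x^2 + y^2/4   [differs from x^2 + y^2: not invariant]
(B) x^2 + xy  ->  (2x)^2 + (2x)(y/2) = 4x^2 + xy   [differs from x^2 + xy: not invariant]
(C) x^2 - y^2  ->  (2x)^2 - (y/2)^2 = 4x^2 - y^2/4   [differs from x^2 - y^2: not invariant]
(D) xy  ->  (2x)(y/2) = xy   [equals xy: invariant]

Only option (D), xy, is unchanged by the transformation.
The factors 2 and 1/2 cancel only in the pure product xy.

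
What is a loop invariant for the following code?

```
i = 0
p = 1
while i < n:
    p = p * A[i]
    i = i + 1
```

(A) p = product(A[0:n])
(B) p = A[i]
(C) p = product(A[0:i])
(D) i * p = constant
C

A loop invariant must hold before the first iteration and be re-established by every execution of the body.

(C) p = product(A[0:i]): Initially i = 0 and p = 1 = product of the empty slice A[0:0]. If p = product(A[0:i]) holds at the top of an iteration, the body sets p to product(A[0:i]) * A[i] = product(A[0:i+1]) and then i to i+1, so the property is restored. At exit i = n, giving p = product(A[0:n]).

The other options fail:
(A) p = product(A[0:n]): false before the loop (p = 1, not the full product) -- it only becomes true at exit.
(B) p = A[i]: after the first iteration p = A[0] but i = 1; in general p is a product of several elements, not a single one.
(D) i * p = constant: initially i * p = 0, but after one iteration it is 1 * A[0], which is nonzero in general.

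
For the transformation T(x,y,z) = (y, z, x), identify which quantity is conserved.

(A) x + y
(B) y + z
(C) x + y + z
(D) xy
C

Apply T(x,y,z) = (y, z, x) to each option, i.e. replace (x, y, z) by the transformed coordinates.
Substitute the transformed coordinates into each option and compare with the original:
(A) x + y  ->  (y) + (z) = y + z   [differs from x + y: not invariant]
(B) y + z  ->  (z) + (x) = x + z   [differs from y + z: not invariant]
(C) x + y + z  ->  (y) + (z) + (x) = x + y + z   [equals x + y + z: invariant]
(D) xy  ->  (y)(z) = yz   [differs from xy: not invariant]

Only option (C), x + y + z, is unchanged by the transformation.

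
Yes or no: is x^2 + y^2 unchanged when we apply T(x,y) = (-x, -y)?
Yes

Substitute T(x,y) = (-x, -y) into the expression and compare with the original.

Original: x^2 + y^2
After applying T: (-x)^2 + (-y)^2 = x^2 + y^2

This is identical to the original x^2 + y^2, so the expression is invariant.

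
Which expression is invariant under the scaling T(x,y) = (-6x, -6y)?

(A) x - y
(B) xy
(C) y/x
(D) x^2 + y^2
C

Under the uniform scaling T(x,y) = (-6x, -6y):
Substitute the transformed coordinates into each option and compare with the original:
(A) x - y  ->  (-6x) - (-6y) = -6x + 6y   [differs from x - y: not invariant]
(B) xy  ->  (-6x)(-6y) = 36xy   [differs from xy: not invariant]
(C) y/x  ->  (-6y)/(-6x) = y/x   [equals y/x: invariant]
(D) x^2 + y^2  ->  (-6x)^2 + (-6y)^2 = 36x^2 + 36y^2   [differs from x^2 + y^2: not invariant]

Only option (C), y/x, is unchanged by the transformation.
The common factor -6 cancels in a ratio of coordinates, while sums, products and sums of squares pick up factors of -6 or 36.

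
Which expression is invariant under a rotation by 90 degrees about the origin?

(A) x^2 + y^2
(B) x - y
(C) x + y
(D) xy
A

A rotation by 90 degrees sends (x, y) to (-y, x).
Substitute the transformed coordinates into each option and compare with the original:
(A) x^2 + y^2  ->  (-y)^2 + (x)^2 = x^2 + y^2   [equals x^2 + y^2: invariant]
(B) x - y  ->  (-y) - (x) = -x - y   [differs from x - y: not invariant]
(C) x + y  ->  (-y) + (x) = x - y   [differs from x + y: not invariant]
(D) xy  ->  (-y)(x) = -xy   [differs from xy: not invariant]

Only option (A), x^2 + y^2, is unchanged by the transformation.
Geometrically, x^2 + y^2 is the squared distance from the origin, which every rotation about the origin preserves.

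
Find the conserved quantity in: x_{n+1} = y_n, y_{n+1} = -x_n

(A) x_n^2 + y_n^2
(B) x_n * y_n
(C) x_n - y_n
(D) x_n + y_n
A

For the recurrence x_{n+1} = y_n, y_{n+1} = -x_n:

x_{n+1}^2 + y_{n+1}^2 = y_n^2 + (-x_n)^2 = x_n^2 + y_n^2
The sum of squares is conserved (like energy in a harmonic oscillator).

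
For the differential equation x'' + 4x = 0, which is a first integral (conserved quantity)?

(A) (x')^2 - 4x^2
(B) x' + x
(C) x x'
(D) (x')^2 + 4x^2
D

A first integral I satisfies dI/dt = 0 along every solution. Differentiate each option and use the equation of motion:
(A) d/dt[(x')^2 - 4x^2] = 2x'x'' - 8x x' = -16x x', not identically 0
(B) d/dt[x' + x] = x'' + x' = -4x + x', not identically 0
(C) d/dt[x x'] = (x')^2 + x x'' = (x')^2 - 4x^2, not identically 0
(D) d/dt[(x')^2 + 4x^2] = 2x'x'' + 8x x' = 2x'(-4x) + 8x x' = 0

Only (D) has zero time-derivative. So the energy-like quantity (x')^2 + 4x^2 is the first integral.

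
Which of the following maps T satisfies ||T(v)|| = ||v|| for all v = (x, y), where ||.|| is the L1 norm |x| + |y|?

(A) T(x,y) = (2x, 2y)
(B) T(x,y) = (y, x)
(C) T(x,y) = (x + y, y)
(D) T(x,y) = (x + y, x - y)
B

A transformation preserves a norm if ||T(v)|| = ||v|| for every v; a single vector where the norm changes rules an option out.

(A) T(x,y) = (2x, 2y): v = (1, 0) has norm |1| + |0| = 1, but T(v) = (2, 0) has norm 2 -- not preserved.
(B) T(x,y) = (y, x): preserves the norm -- it only permutes the coordinates and/or flips signs, which leaves |x| + |y| unchanged.
(C) T(x,y) = (x + y, y): v = (0, 1) has norm |0| + |1| = 1, but T(v) = (1, 1) has norm 2 -- not preserved.
(D) T(x,y) = (x + y, x - y): v = (1, 0) has norm |1| + |0| = 1, but T(v) = (1, 1) has norm 2 -- not preserved.

Therefore the answer is (B).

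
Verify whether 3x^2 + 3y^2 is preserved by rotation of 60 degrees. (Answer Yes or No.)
Yes

Applying rotation by 60 degrees: x' = x*cos(60 degrees) - y*sin(60 degrees) = x/2 - sqrt(3)y/2, y' = x*sin(60 degrees) + y*cos(60 degrees) = sqrt(3)x/2 + y/2

Substituting into 3x^2 + 3y^2:
3(x/2 - sqrt(3)y/2)^2 + 3(sqrt(3)x/2 + y/2)^2
= 3x^2 + 3y^2

This equals the original expression 3x^2 + 3y^2, so it IS invariant.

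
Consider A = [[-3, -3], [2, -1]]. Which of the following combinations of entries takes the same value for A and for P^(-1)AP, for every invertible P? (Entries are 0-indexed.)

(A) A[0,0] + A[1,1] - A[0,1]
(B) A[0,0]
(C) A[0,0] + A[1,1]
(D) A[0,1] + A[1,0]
C

A[0,0] + A[1,1] is the trace of A. By the cyclic property of the trace, tr(P^(-1)AP) = tr(APP^(-1)) = tr(A), so it is the same for every matrix similar to A.

The other combinations are not similarity invariants. For example, take P = [[1, 1], [1, 2]] (det P = 1), so P^(-1) = [[2, -1], [-1, 1]] and
B = P^(-1)AP = [[-13, -18], [7, 9]].
Evaluating each option on A and on B:
(A) A[0,0] + A[1,1] - A[0,1]: -1 for A, 14 for B -> changes
(B) A[0,0]: -3 for A, -13 for B -> changes
(C) A[0,0] + A[1,1]: -4 for A, -4 for B -> unchanged
(D) A[0,1] + A[1,0]: -1 for A, -11 for B -> changes

Only (C) A[0,0] + A[1,1] = -4 survives (and it does so for every P, not just this one), so it is the invariant.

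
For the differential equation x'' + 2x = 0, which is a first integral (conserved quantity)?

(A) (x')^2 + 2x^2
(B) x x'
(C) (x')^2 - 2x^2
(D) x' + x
A

A first integral I satisfies dI/dt = 0 along every solution. Differentiate each option and use the equation of motion:
(A) d/dt[(x')^2 + 2x^2] = 2x'x'' + 4x x' = 2x'(-2x) + 4x x' = 0
(B) d/dt[x x'] = (x')^2 + x x'' = (x')^2 - 2x^2, not identically 0
(C) d/dt[(x')^2 - 2x^2] = 2x'x'' - 4x x' = -8x x', not identically 0
(D) d/dt[x' + x] = x'' + x' = -2x + x', not identically 0

Only (A) has zero time-derivative. So the energy-like quantity (x')^2 + 2x^2 is the first integral.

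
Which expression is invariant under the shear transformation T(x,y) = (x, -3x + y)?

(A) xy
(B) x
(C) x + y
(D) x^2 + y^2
B

Under the shear T(x,y) = (x, -3x + y):
Substitute the transformed coordinates into each option and compare with the original:
(A) xy  ->  (x)(-3x + y) = -3x^2 + xy   [differs from xy: not invariant]
(B) x  ->  (x) = x   [equals x: invariant]
(C) x + y  ->  (x) + (-3x + y) = -2x + y   [differs from x + y: not invariant]
(D) x^2 + y^2  ->  (x)^2 + (-3x + y)^2 = 10x^2 - 6xy + y^2   [differs from x^2 + y^2: not invariant]

Only option (B), x, is unchanged by the transformation.
A vertical shear moves points parallel to the y-axis, so the x-coordinate (and any function of x alone) is unchanged.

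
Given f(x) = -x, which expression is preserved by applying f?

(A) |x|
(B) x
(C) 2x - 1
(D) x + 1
A

For f(x) = -x:
Applying f replaces x by -x. Since |-x| = |x|, the absolute value is unchanged by f, whereas x -> -x, 2x - 1 -> -2x - 1 and x + 1 -> -x + 1 all change.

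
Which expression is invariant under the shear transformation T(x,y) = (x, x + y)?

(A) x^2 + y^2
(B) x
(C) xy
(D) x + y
B

Under the shear T(x,y) = (x, x + y):
Substitute the transformed coordinates into each option and compare with the original:
(A) x^2 + y^2  ->  (x)^2 + (x + y)^2 = 2x^2 + 2xy + y^2   [differs from x^2 + y^2: not invariant]
(B) x  ->  (x) = x   [equals x: invariant]
(C) xy  ->  (x)(x + y) = x^2 + xy   [differs from xy: not invariant]
(D) x + y  ->  (x) + (x + y) = 2x + y   [differs from x + y: not invariant]

Only option (B), x, is unchanged by the transformation.
A vertical shear moves points parallel to the y-axis, so the x-coordinate (and any function of x alone) is unchanged.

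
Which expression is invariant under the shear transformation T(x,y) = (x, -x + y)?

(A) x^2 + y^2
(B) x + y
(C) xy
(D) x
D

Under the shear T(x,y) = (x, -x + y):
Substitute the transformed coordinates into each option and compare with the original:
(A) x^2 + y^2  ->  (x)^2 + (-x + y)^2 = 2x^2 - 2xy + y^2   [differs from x^2 + y^2: not invariant]
(B) x + y  ->  (x) + (-x + y) = y   [differs from x + y: not invariant]
(C) xy  ->  (x)(-x + y) = -x^2 + xy   [differs from xy: not invariant]
(D) x  ->  (x) = x   [equals x: invariant]

Only option (D), x, is unchanged by the transformation.
A vertical shear moves points parallel to the y-axis, so the x-coordinate (and any function of x alone) is unchanged.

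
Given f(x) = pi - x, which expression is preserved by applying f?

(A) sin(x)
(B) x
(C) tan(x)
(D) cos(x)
A

For f(x) = pi - x:
sin(pi - x) = sin(x), so sine is invariant under this transformation.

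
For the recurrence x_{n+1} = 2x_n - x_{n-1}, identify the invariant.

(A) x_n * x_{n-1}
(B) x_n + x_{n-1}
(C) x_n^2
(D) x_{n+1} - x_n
D

For the recurrence x_{n+1} = 2x_n - x_{n-1}:

If x_{n+1} = 2x_n - x_{n-1}, then:
x_{n+1} - x_n = x_n - x_{n-1}
The first difference is constant throughout the sequence.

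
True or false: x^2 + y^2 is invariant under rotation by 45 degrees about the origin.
True

Applying rotation by 45 degrees: x' = x*cos(45 degrees) - y*sin(45 degrees) = sqrt(2)x/2 - sqrt(2)y/2, y' = x*sin(45 degrees) + y*cos(45 degrees) = sqrt(2)x/2 + sqrt(2)y/2

Substituting into x^2 + y^2:
(sqrt(2)x/2 - sqrt(2)y/2)^2 + (sqrt(2)x/2 + sqrt(2)y/2)^2
= x^2 + y^2

This equals the original expression x^2 + y^2, so it IS invariant.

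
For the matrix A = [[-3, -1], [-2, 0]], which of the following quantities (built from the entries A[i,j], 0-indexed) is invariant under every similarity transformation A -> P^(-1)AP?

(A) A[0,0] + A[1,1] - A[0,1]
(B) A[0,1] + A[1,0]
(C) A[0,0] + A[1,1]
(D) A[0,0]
C

A[0,0] + A[1,1] is the trace of A. By the cyclic property of the trace, tr(P^(-1)AP) = tr(APP^(-1)) = tr(A), so it is the same for every matrix similar to A.

The other combinations are not similarity invariants. For example, take P = [[1, 1], [1, 2]] (det P = 1), so P^(-1) = [[2, -1], [-1, 1]] and
B = P^(-1)AP = [[-6, -8], [2, 3]].
Evaluating each option on A and on B:
(A) A[0,0] + A[1,1] - A[0,1]: -2 for A, 5 for B -> changes
(B) A[0,1] + A[1,0]: -3 for A, -6 for B -> changes
(C) A[0,0] + A[1,1]: -3 for A, -3 for B -> unchanged
(D) A[0,0]: -3 for A, -6 for B -> changes

Only (C) A[0,0] + A[1,1] = -3 survives (and it does so for every P, not just this one), so it is the invariant.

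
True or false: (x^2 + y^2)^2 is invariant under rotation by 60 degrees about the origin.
True

Applying rotation by 60 degrees: x' = x*cos(60 degrees) - y*sin(60 degrees) = x/2 - sqrt(3)y/2, y' = x*sin(60 degrees) + y*cos(60 degrees) = sqrt(3)x/2 + y/2

Substituting into (x^2 + y^2)^2:
((x/2 - sqrt(3)y/2)^2 + (sqrt(3)x/2 + y/2)^2)^2
= x^4 + 2x^2y^2 + y^4 = (x^2 + y^2)^2

This equals the original expression (x^2 + y^2)^2, so it IS invariant.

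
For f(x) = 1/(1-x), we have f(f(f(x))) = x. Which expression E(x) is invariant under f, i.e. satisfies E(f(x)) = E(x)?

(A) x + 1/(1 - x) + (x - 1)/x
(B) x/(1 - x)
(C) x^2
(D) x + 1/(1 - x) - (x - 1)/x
A

Replace x by f(x) = 1/(1 - x) in each option and simplify. As a quick numerical cross-check, also compare E(4) with E(f(4)) = E(-1/3).

(A) x + 1/(1 - x) + (x - 1)/x  ->  (1/(1 - x)) + 1/(1 - (1/(1 - x))) + ((1/(1 - x)) - 1)/(1/(1 - x)), which simplifies back to x + 1/(1 - x) + (x - 1)/x; check: E(4) = 53/12, E(-1/3) = 53/12.   [invariant]
(B) x/(1 - x)  ->  (1/(1 - x))/(1 - (1/(1 - x))) = -1/x; check: E(4) = -4/3 but E(-1/3) = -1/4.   [not invariant]
(C) x^2  ->  (1/(1 - x))^2 = (x - 1)^(-2); check: E(4) = 16 but E(-1/3) = 1/9.   [not invariant]
(D) x + 1/(1 - x) - (x - 1)/x  ->  (1/(1 - x)) + 1/(1 - (1/(1 - x))) - ((1/(1 - x)) - 1)/(1/(1 - x)) = (x^2(1 - x) - x + (x - 1)^2)/(x(x - 1)); check: E(4) = 35/12 but E(-1/3) = -43/12.   [not invariant]

Only (A) is unchanged. Indeed f(f(x)) = 1/(1 - 1/(1-x)) = (1-x)/(-x) = (x-1)/x, so E(x) = x + f(x) + f(f(x)) is the sum over the whole 3-cycle; applying f just permutes the three terms cyclically (x -> f(x) -> f(f(x)) -> x), leaving the sum unchanged.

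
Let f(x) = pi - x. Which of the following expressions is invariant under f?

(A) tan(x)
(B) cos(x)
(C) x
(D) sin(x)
D

For f(x) = pi - x:
sin(pi - x) = sin(x), so sine is invariant under this transformation.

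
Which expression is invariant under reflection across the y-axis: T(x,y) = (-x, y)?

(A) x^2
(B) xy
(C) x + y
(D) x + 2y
A

The map is reflection across the y-axis: T(x,y) = (-x, y).
Substitute the transformed coordinates into each option and compare with the original:
(A) x^2  ->  (-x)^2 = x^2   [equals x^2: invariant]
(B) xy  ->  (-x)(y) = -xy   [differs from xy: not invariant]
(C) x + y  ->  (-x) + (y) = -x + y   [differs from x + y: not invariant]
(D) x + 2y  ->  (-x) + 2(y) = -x + 2y   [differs from x + 2y: not invariant]

Only option (A), x^2, is unchanged by the transformation.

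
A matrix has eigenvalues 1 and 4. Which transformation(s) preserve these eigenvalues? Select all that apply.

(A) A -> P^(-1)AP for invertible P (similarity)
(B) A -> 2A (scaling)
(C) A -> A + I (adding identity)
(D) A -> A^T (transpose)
A and D

Eigenvalues are preserved by:
1. Similarity transformations: A -> P^(-1)AP (same characteristic polynomial)
2. Transpose: A^T has the same eigenvalues as A

Eigenvalues are NOT preserved by:
- Adding identity: eigenvalues become 1+1, 4+1
- Scaling: eigenvalues become 2, 8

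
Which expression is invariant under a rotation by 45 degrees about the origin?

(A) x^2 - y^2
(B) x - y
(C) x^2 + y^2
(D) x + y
C

A rotation by 45 degrees sends (x, y) to (sqrt(2)x/2 - sqrt(2)y/2, sqrt(2)x/2 + sqrt(2)y/2).
Substitute the transformed coordinates into each option and compare with the original:
(A) x^2 - y^2  ->  (sqrt(2)x/2 - sqrt(2)y/2)^2 - (sqrt(2)x/2 + sqrt(2)y/2)^2 = -2xy   [differs from x^2 - y^2: not invariant]
(B) x - y  ->  (sqrt(2)x/2 - sqrt(2)y/2) - (sqrt(2)x/2 + sqrt(2)y/2) = -sqrt(2)y   [differs from x - y: not invariant]
(C) x^2 + y^2  ->  (sqrt(2)x/2 - sqrt(2)y/2)^2 + (sqrt(2)x/2 + sqrt(2)y/2)^2 = x^2 + y^2   [equals x^2 + y^2: invariant]
(D) x + y  ->  (sqrt(2)x/2 - sqrt(2)y/2) + (sqrt(2)x/2 + sqrt(2)y/2) = sqrt(2)x   [differs from x + y: not invariant]

Only option (C), x^2 + y^2, is unchanged by the transformation.
Geometrically, x^2 + y^2 is the squared distance from the origin, which every rotation about the origin preserves.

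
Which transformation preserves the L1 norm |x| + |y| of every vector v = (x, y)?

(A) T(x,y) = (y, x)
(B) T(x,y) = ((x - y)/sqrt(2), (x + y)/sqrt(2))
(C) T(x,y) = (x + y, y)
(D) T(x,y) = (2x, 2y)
A

A transformation preserves a norm if ||T(v)|| = ||v|| for every v; a single vector where the norm changes rules an option out.

(A) T(x,y) = (y, x): preserves the norm -- it only permutes the coordinates and/or flips signs, which leaves |x| + |y| unchanged.
(B) T(x,y) = ((x - y)/sqrt(2), (x + y)/sqrt(2)): v = (1, 0) has norm |1| + |0| = 1, but T(v) = (sqrt(2)/2, sqrt(2)/2) has norm sqrt(2) -- not preserved.
(C) T(x,y) = (x + y, y): v = (0, 1) has norm |0| + |1| = 1, but T(v) = (1, 1) has norm 2 -- not preserved.
(D) T(x,y) = (2x, 2y): v = (1, 0) has norm |1| + |0| = 1, but T(v) = (2, 0) has norm 2 -- not preserved.

Therefore the answer is (A).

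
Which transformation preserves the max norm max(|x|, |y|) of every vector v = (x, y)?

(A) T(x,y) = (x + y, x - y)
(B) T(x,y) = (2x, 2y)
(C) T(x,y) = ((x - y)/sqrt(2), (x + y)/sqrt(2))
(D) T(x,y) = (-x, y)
D

A transformation preserves a norm if ||T(v)|| = ||v|| for every v; a single vector where the norm changes rules an option out.

(A) T(x,y) = (x + y, x - y): v = (1, 1) has norm max(|1|, |1|) = 1, but T(v) = (2, 0) has norm 2 -- not preserved.
(B) T(x,y) = (2x, 2y): v = (1, 0) has norm max(|1|, |0|) = 1, but T(v) = (2, 0) has norm 2 -- not preserved.
(C) T(x,y) = ((x - y)/sqrt(2), (x + y)/sqrt(2)): v = (1, 0) has norm max(|1|, |0|) = 1, but T(v) = (sqrt(2)/2, sqrt(2)/2) has norm sqrt(2)/2 -- not preserved.
(D) T(x,y) = (-x, y): preserves the norm -- it only permutes the coordinates and/or flips signs, which leaves max(|x|, |y|) unchanged.

Therefore the answer is (D).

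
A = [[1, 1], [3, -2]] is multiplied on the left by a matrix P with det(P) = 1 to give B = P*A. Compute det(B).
-5

By the multiplicative property of determinants, det(B) = det(P*A) = det(P) * det(A) = det(A),
so the determinant is invariant under multiplication by any determinant-1 matrix; we just need det(A).

det(A) = (1)(-2) - (1)(3) = -2 - 3 = -5

Therefore det(B) = 1 * (-5) = -5.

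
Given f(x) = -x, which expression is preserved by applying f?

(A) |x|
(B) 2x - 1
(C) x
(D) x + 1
A

For f(x) = -x:
Applying f replaces x by -x. Since |-x| = |x|, the absolute value is unchanged by f, whereas x -> -x, 2x - 1 -> -2x - 1 and x + 1 -> -x + 1 all change.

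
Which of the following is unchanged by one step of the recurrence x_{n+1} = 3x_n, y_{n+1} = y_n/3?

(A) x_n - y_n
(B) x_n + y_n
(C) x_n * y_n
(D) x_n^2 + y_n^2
C

For the recurrence x_{n+1} = 3x_n, y_{n+1} = y_n/3:

x_{n+1} * y_{n+1} = (3x_n) * (y_n/3) = x_n * y_n
The product is conserved.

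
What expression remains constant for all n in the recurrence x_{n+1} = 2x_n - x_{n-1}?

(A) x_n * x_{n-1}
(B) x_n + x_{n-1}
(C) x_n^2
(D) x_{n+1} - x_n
D

For the recurrence x_{n+1} = 2x_n - x_{n-1}:

If x_{n+1} = 2x_n - x_{n-1}, then:
x_{n+1} - x_n = x_n - x_{n-1}
The first difference is constant throughout the sequence.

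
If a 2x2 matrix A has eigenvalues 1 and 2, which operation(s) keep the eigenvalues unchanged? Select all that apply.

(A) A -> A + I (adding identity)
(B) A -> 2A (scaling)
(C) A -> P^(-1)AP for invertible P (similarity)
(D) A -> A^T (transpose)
C and D

Eigenvalues are preserved by:
1. Similarity transformations: A -> P^(-1)AP (same characteristic polynomial)
2. Transpose: A^T has the same eigenvalues as A

Eigenvalues are NOT preserved by:
- Adding identity: eigenvalues become 1+1, 2+1
- Scaling: eigenvalues become 2, 4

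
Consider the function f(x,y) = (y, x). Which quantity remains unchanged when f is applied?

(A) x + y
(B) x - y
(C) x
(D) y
A

For f(x,y) = (y, x):
After applying f: x' = y, y' = x. So x' + y' = y + x = x + y.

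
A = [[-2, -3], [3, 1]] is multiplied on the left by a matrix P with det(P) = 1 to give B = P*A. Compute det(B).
7

By the multiplicative property of determinants, det(B) = det(P*A) = det(P) * det(A) = det(A),
so the determinant is invariant under multiplication by any determinant-1 matrix; we just need det(A).

det(A) = (-2)(1) - (-3)(3) = -2 - (-9) = 7

Therefore det(B) = 1 * 7 = 7.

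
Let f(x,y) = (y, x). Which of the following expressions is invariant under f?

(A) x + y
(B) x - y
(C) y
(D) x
A

For f(x,y) = (y, x):
After applying f: x' = y, y' = x. So x' + y' = y + x = x + y.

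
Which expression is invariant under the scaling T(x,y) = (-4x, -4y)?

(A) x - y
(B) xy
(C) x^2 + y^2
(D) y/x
D

Under the uniform scaling T(x,y) = (-4x, -4y):
Substitute the transformed coordinates into each option and compare with the original:
(A) x - y  ->  (-4x) - (-4y) = -4x + 4y   [differs from x - y: not invariant]
(B) xy  ->  (-4x)(-4y) = 16xy   [differs from xy: not invariant]
(C) x^2 + y^2  ->  (-4x)^2 + (-4y)^2 = 16x^2 + 16y^2   [differs from x^2 + y^2: not invariant]
(D) y/x  ->  (-4y)/(-4x) = y/x   [equals y/x: invariant]

Only option (D), y/x, is unchanged by the transformation.
The common factor -4 cancels in a ratio of coordinates, while sums, products and sums of squares pick up factors of -4 or 16.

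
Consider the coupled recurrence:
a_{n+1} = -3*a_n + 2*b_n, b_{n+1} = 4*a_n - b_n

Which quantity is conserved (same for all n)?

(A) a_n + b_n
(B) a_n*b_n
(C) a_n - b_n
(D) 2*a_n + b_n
A

Replace a_n by a_{n+1} = -3*a_n + 2*b_n and b_n by b_{n+1} = 4*a_n - b_n in each option and simplify:
(A) a_n + b_n  ->  (-3*a_n + 2*b_n) + (4*a_n - b_n) = a_n + b_n   [conserved]
(B) a_n*b_n  ->  (-3*a_n + 2*b_n)*(4*a_n - b_n) = -12*a_n^2 + 11*a_n*b_n - 2*b_n^2   [not conserved]
(C) a_n - b_n  ->  (-3*a_n + 2*b_n) - (4*a_n - b_n) = -7*a_n + 3*b_n   [not conserved]
(D) 2*a_n + b_n  ->  2*(-3*a_n + 2*b_n) + (4*a_n - b_n) = -2*a_n + 3*b_n   [not conserved]

Only (A) a_n + b_n returns to itself after one step, so it is the conserved quantity.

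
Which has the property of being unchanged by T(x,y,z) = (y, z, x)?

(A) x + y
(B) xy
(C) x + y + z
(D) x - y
C

Apply T(x,y,z) = (y, z, x) to each option, i.e. replace (x, y, z) by the transformed coordinates.
Substitute the transformed coordinates into each option and compare with the original:
(A) x + y  ->  (y) + (z) = y + z   [differs from x + y: not invariant]
(B) xy  ->  (y)(z) = yz   [differs from xy: not invariant]
(C) x + y + z  ->  (y) + (z) + (x) = x + y + z   [equals x + y + z: invariant]
(D) x - y  ->  (y) - (z) = y - z   [differs from x - y: not invariant]

Only option (C), x + y + z, is unchanged by the transformation.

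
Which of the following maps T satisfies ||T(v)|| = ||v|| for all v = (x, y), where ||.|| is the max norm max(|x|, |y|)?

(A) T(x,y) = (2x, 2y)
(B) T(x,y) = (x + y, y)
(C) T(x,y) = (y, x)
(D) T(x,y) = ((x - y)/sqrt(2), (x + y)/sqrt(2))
C

A transformation preserves a norm if ||T(v)|| = ||v|| for every v; a single vector where the norm changes rules an option out.

(A) T(x,y) = (2x, 2y): v = (1, 0) has norm max(|1|, |0|) = 1, but T(v) = (2, 0) has norm 2 -- not preserved.
(B) T(x,y) = (x + y, y): v = (1, 1) has norm max(|1|, |1|) = 1, but T(v) = (2, 1) has norm 2 -- not preserved.
(C) T(x,y) = (y, x): preserves the norm -- it only permutes the coordinates and/or flips signs, which leaves max(|x|, |y|) unchanged.
(D) T(x,y) = ((x - y)/sqrt(2), (x + y)/sqrt(2)): v = (1, 0) has norm max(|1|, |0|) = 1, but T(v) = (sqrt(2)/2, sqrt(2)/2) has norm sqrt(2)/2 -- not preserved.

Therefore the answer is (C).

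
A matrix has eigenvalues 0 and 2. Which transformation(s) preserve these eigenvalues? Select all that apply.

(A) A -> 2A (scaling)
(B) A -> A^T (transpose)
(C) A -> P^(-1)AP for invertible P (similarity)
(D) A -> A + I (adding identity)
B and C

Eigenvalues are preserved by:
1. Similarity transformations: A -> P^(-1)AP (same characteristic polynomial)
2. Transpose: A^T has the same eigenvalues as A

Eigenvalues are NOT preserved by:
- Adding identity: eigenvalues become 0+1, 2+1
- Scaling: eigenvalues become 0, 4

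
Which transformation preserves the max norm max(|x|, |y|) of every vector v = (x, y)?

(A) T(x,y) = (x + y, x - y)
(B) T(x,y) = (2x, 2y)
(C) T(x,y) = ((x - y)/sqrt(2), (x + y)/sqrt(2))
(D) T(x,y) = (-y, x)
D

A transformation preserves a norm if ||T(v)|| = ||v|| for every v; a single vector where the norm changes rules an option out.

(A) T(x,y) = (x + y, x - y): v = (1, 1) has norm max(|1|, |1|) = 1, but T(v) = (2, 0) has norm 2 -- not preserved.
(B) T(x,y) = (2x, 2y): v = (1, 0) has norm max(|1|, |0|) = 1, but T(v) = (2, 0) has norm 2 -- not preserved.
(C) T(x,y) = ((x - y)/sqrt(2), (x + y)/sqrt(2)): v = (1, 0) has norm max(|1|, |0|) = 1, but T(v) = (sqrt(2)/2, sqrt(2)/2) has norm sqrt(2)/2 -- not preserved.
(D) T(x,y) = (-y, x): preserves the norm -- it only permutes the coordinates and/or flips signs, which leaves max(|x|, |y|) unchanged.

Therefore the answer is (D).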